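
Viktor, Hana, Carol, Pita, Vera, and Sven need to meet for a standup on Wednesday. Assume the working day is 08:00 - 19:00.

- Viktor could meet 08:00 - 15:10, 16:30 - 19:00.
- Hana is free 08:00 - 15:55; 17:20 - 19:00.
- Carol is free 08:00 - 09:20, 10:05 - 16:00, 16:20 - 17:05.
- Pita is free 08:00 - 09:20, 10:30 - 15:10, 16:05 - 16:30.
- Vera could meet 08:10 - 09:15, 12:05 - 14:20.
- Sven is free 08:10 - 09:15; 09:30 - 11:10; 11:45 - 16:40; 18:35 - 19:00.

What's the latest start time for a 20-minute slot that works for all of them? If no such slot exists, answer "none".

14:00

Viktor ∩ Hana: 08:00-15:10, 17:20-19:00.
Viktor ∩ Hana ∩ Carol: 08:00-09:20, 10:05-15:10.
Viktor ∩ Hana ∩ Carol ∩ Pita: 08:00-09:20, 10:30-15:10.
Viktor ∩ Hana ∩ Carol ∩ Pita ∩ Vera: 08:10-09:15, 12:05-14:20.
Viktor ∩ Hana ∩ Carol ∩ Pita ∩ Vera ∩ Sven: 08:10-09:15, 12:05-14:20.
So the common availability across everyone is 08:10-09:15, 12:05-14:20.
The last common window of at least 20 minutes is 12:05-14:20; a 20-minute meeting can start as late as 14:00 and still end by 14:20.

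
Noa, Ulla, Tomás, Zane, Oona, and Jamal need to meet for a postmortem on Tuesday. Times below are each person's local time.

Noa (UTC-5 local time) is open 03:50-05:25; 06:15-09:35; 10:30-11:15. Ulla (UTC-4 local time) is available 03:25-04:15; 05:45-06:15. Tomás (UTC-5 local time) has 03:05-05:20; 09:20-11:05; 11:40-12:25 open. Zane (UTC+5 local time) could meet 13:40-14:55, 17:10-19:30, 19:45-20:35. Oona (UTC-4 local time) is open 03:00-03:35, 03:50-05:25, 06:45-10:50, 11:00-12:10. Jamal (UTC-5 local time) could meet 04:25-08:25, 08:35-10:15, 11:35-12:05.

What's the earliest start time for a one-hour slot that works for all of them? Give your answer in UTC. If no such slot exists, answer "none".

Noa in UTC: 08:50-10:25, 11:15-14:35, 15:30-16:15 (add 5h to convert from UTC-5).
Ulla in UTC: 07:25-08:15, 09:45-10:15 (add 4h to convert from UTC-4).
Tomás in UTC: 08:05-10:20, 14:20-16:05, 16:40-17:25 (add 5h to convert from UTC-5).
Zane in UTC: 08:40-09:55, 12:10-14:30, 14:45-15:35 (subtract 5h to convert from UTC+5).
Oona in UTC: 07:00-07:35, 07:50-09:25, 10:45-14:50, 15:00-16:10 (add 4h to convert from UTC-4).
Jamal in UTC: 09:25-13:25, 13:35-15:15, 16:35-17:05 (add 5h to convert from UTC-5).
Noa ∩ Ulla: 09:45-10:15.
Noa ∩ Ulla ∩ Tomás: 09:45-10:15.
Noa ∩ Ulla ∩ Tomás ∩ Zane: 09:45-09:55.
Noa ∩ Ulla ∩ Tomás ∩ Zane ∩ Oona: ∅.
Noa ∩ Ulla ∩ Tomás ∩ Zane ∩ Oona ∩ Jamal: ∅.
There is no time when everyone is free.
No common window is at least 60 minutes long.

none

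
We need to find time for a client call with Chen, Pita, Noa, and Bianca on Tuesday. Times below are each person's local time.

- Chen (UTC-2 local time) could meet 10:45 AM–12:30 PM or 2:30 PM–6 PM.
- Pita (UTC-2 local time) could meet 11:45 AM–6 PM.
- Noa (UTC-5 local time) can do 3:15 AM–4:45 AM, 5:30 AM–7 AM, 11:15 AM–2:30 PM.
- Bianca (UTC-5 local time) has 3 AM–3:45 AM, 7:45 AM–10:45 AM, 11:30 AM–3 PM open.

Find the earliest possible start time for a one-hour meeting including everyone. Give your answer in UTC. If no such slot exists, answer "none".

Chen in UTC: 12:45-14:30, 16:30-20:00 (add 2h to convert from UTC-2).
Pita in UTC: 13:45-20:00 (add 2h to convert from UTC-2).
Noa in UTC: 08:15-09:45, 10:30-12:00, 16:15-19:30 (add 5h to convert from UTC-5).
Bianca in UTC: 08:00-08:45, 12:45-15:45, 16:30-20:00 (add 5h to convert from UTC-5).
Chen ∩ Pita: 13:45-14:30, 16:30-20:00.
Chen ∩ Pita ∩ Noa: 16:30-19:30.
Chen ∩ Pita ∩ Noa ∩ Bianca: 16:30-19:30.
The first common window of at least 60 minutes is 16:30-19:30, so the earliest start is 16:30.

16:30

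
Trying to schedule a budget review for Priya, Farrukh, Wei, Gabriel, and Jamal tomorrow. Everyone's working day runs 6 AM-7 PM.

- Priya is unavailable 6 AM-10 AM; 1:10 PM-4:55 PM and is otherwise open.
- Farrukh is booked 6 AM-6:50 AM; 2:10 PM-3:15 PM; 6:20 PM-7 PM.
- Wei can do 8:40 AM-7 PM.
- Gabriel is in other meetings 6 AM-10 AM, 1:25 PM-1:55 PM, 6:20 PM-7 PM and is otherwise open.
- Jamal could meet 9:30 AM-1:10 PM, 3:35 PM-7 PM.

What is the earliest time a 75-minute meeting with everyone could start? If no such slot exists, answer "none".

Priya free: 10:00-13:10, 16:55-19:00 (invert busy blocks within the working day).
Farrukh free: 06:50-14:10, 15:15-18:20 (invert busy blocks within the working day).
Wei free: 08:40-19:00.
Gabriel free: 10:00-13:25, 13:55-18:20 (invert busy blocks within the working day).
Jamal free: 09:30-13:10, 15:35-19:00.
Priya ∩ Farrukh: 10:00-13:10, 16:55-18:20.
Priya ∩ Farrukh ∩ Wei: 10:00-13:10, 16:55-18:20.
Priya ∩ Farrukh ∩ Wei ∩ Gabriel: 10:00-13:10, 16:55-18:20.
Priya ∩ Farrukh ∩ Wei ∩ Gabriel ∩ Jamal: 10:00-13:10, 16:55-18:20.
The first common window of at least 75 minutes is 10:00-13:10, so the earliest start is 10:00.

10:00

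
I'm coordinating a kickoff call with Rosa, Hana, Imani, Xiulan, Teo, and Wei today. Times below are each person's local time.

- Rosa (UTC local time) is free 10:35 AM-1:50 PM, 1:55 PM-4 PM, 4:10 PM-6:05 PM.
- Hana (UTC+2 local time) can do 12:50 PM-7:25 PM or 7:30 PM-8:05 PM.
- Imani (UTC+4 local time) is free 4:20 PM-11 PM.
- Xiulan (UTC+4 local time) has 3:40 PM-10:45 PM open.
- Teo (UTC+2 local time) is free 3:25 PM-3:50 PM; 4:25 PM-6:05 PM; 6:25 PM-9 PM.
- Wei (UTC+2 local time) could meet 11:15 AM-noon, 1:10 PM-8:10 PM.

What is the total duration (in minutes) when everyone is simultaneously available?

Rosa in UTC: 10:35-13:50, 13:55-16:00, 16:10-18:05.
Hana in UTC: 10:50-17:25, 17:30-18:05 (subtract 2h to convert from UTC+2).
Imani in UTC: 12:20-19:00 (subtract 4h to convert from UTC+4).
Xiulan in UTC: 11:40-18:45 (subtract 4h to convert from UTC+4).
Teo in UTC: 13:25-13:50, 14:25-16:05, 16:25-19:00 (subtract 2h to convert from UTC+2).
Wei in UTC: 09:15-10:00, 11:10-18:10 (subtract 2h to convert from UTC+2).
Rosa ∩ Hana: 10:50-13:50, 13:55-16:00, 16:10-17:25, 17:30-18:05.
Rosa ∩ Hana ∩ Imani: 12:20-13:50, 13:55-16:00, 16:10-17:25, 17:30-18:05.
Rosa ∩ Hana ∩ Imani ∩ Xiulan: 12:20-13:50, 13:55-16:00, 16:10-17:25, 17:30-18:05.
Rosa ∩ Hana ∩ Imani ∩ Xiulan ∩ Teo: 13:25-13:50, 14:25-16:00, 16:25-17:25, 17:30-18:05.
Rosa ∩ Hana ∩ Imani ∩ Xiulan ∩ Teo ∩ Wei: 13:25-13:50, 14:25-16:00, 16:25-17:25, 17:30-18:05.
Summing the common windows: 25 + 95 + 60 + 35 = 215 minutes.

215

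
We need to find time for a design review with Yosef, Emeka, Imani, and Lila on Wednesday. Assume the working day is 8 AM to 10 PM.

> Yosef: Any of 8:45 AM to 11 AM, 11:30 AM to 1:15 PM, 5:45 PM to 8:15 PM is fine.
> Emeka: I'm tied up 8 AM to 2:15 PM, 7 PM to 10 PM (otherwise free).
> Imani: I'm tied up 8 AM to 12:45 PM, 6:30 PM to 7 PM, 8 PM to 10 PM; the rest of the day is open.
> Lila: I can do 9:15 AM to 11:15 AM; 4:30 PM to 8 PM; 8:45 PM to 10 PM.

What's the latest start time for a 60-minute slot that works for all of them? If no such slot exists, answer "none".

Yosef free: 08:45-11:00, 11:30-13:15, 17:45-20:15.
Emeka free: 14:15-19:00 (invert busy blocks within the working day).
Imani free: 12:45-18:30, 19:00-20:00 (invert busy blocks within the working day).
Lila free: 09:15-11:15, 16:30-20:00, 20:45-22:00.
Yosef ∩ Emeka: 17:45-19:00.
Yosef ∩ Emeka ∩ Imani: 17:45-18:30.
Yosef ∩ Emeka ∩ Imani ∩ Lila: 17:45-18:30.
No common window is at least 60 minutes long.

none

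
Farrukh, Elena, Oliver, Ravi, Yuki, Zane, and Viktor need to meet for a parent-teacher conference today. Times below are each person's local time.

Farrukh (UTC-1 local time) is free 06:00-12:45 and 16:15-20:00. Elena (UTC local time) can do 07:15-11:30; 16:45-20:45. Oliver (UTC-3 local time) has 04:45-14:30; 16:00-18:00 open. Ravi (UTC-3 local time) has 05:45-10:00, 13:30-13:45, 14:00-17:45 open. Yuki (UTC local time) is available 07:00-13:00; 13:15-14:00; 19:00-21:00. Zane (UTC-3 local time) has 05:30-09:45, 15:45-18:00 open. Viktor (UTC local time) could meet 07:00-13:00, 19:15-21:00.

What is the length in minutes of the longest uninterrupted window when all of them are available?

165

Farrukh in UTC: 07:00-13:45, 17:15-21:00 (add 1h to convert from UTC-1).
Elena in UTC: 07:15-11:30, 16:45-20:45.
Oliver in UTC: 07:45-17:30, 19:00-21:00 (add 3h to convert from UTC-3).
Ravi in UTC: 08:45-13:00, 16:30-16:45, 17:00-20:45 (add 3h to convert from UTC-3).
Yuki in UTC: 07:00-13:00, 13:15-14:00, 19:00-21:00.
Zane in UTC: 08:30-12:45, 18:45-21:00 (add 3h to convert from UTC-3).
Viktor in UTC: 07:00-13:00, 19:15-21:00.
Farrukh ∩ Elena: 07:15-11:30, 17:15-20:45.
Farrukh ∩ Elena ∩ Oliver: 07:45-11:30, 17:15-17:30, 19:00-20:45.
Farrukh ∩ Elena ∩ Oliver ∩ Ravi: 08:45-11:30, 17:15-17:30, 19:00-20:45.
Farrukh ∩ Elena ∩ Oliver ∩ Ravi ∩ Yuki: 08:45-11:30, 19:00-20:45.
Farrukh ∩ Elena ∩ Oliver ∩ Ravi ∩ Yuki ∩ Zane: 08:45-11:30, 19:00-20:45.
Farrukh ∩ Elena ∩ Oliver ∩ Ravi ∩ Yuki ∩ Zane ∩ Viktor: 08:45-11:30, 19:15-20:45.
The longest is 08:45-11:30 at 165 minutes.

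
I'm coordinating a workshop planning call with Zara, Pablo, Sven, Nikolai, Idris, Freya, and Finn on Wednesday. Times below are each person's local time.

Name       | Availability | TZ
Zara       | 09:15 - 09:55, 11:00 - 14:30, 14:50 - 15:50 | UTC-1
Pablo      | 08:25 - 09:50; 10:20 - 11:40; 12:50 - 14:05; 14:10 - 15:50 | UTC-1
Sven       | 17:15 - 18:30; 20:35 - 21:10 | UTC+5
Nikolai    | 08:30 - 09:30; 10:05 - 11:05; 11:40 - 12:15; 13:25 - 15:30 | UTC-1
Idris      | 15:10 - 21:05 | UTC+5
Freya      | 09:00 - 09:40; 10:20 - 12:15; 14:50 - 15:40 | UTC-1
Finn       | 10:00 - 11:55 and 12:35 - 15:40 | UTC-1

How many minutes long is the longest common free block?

15

Zara in UTC: 10:15-10:55, 12:00-15:30, 15:50-16:50 (add 1h to convert from UTC-1).
Pablo in UTC: 09:25-10:50, 11:20-12:40, 13:50-15:05, 15:10-16:50 (add 1h to convert from UTC-1).
Sven in UTC: 12:15-13:30, 15:35-16:10 (subtract 5h to convert from UTC+5).
Nikolai in UTC: 09:30-10:30, 11:05-12:05, 12:40-13:15, 14:25-16:30 (add 1h to convert from UTC-1).
Idris in UTC: 10:10-16:05 (subtract 5h to convert from UTC+5).
Freya in UTC: 10:00-10:40, 11:20-13:15, 15:50-16:40 (add 1h to convert from UTC-1).
Finn in UTC: 11:00-12:55, 13:35-16:40 (add 1h to convert from UTC-1).
Zara ∩ Pablo: 10:15-10:50, 12:00-12:40, 13:50-15:05, 15:10-15:30, 15:50-16:50.
Zara ∩ Pablo ∩ Sven: 12:15-12:40, 15:50-16:10.
Zara ∩ Pablo ∩ Sven ∩ Nikolai: 15:50-16:10.
Zara ∩ Pablo ∩ Sven ∩ Nikolai ∩ Idris: 15:50-16:05.
Zara ∩ Pablo ∩ Sven ∩ Nikolai ∩ Idris ∩ Freya: 15:50-16:05.
Zara ∩ Pablo ∩ Sven ∩ Nikolai ∩ Idris ∩ Freya ∩ Finn: 15:50-16:05.
The longest is 15:50-16:05 at 15 minutes.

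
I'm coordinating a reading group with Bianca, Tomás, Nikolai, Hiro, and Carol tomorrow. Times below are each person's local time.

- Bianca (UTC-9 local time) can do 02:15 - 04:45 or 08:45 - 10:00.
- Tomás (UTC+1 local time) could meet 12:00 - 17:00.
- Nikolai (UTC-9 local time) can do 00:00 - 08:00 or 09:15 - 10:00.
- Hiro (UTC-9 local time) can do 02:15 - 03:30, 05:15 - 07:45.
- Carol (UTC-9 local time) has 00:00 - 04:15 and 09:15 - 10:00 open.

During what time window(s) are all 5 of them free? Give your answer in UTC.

11:15-12:30

Bianca in UTC: 11:15-13:45, 17:45-19:00 (add 9h to convert from UTC-9).
Tomás in UTC: 11:00-16:00 (subtract 1h to convert from UTC+1).
Nikolai in UTC: 09:00-17:00, 18:15-19:00 (add 9h to convert from UTC-9).
Hiro in UTC: 11:15-12:30, 14:15-16:45 (add 9h to convert from UTC-9).
Carol in UTC: 09:00-13:15, 18:15-19:00 (add 9h to convert from UTC-9).
Bianca ∩ Tomás: 11:15-13:45.
Bianca ∩ Tomás ∩ Nikolai: 11:15-13:45.
Bianca ∩ Tomás ∩ Nikolai ∩ Hiro: 11:15-12:30.
Bianca ∩ Tomás ∩ Nikolai ∩ Hiro ∩ Carol: 11:15-12:30.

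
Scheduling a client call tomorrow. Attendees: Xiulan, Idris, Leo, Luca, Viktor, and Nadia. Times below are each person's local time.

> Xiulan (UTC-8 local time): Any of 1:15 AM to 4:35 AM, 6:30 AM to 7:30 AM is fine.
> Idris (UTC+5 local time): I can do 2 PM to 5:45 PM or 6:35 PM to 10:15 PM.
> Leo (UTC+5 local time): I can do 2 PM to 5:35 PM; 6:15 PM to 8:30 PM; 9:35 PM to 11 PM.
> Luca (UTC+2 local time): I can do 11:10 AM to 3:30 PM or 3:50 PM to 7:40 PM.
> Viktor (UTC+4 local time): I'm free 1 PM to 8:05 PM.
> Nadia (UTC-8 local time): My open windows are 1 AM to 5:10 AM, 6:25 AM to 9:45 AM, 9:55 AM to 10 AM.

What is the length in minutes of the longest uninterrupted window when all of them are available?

200

Xiulan in UTC: 09:15-12:35, 14:30-15:30 (add 8h to convert from UTC-8).
Idris in UTC: 09:00-12:45, 13:35-17:15 (subtract 5h to convert from UTC+5).
Leo in UTC: 09:00-12:35, 13:15-15:30, 16:35-18:00 (subtract 5h to convert from UTC+5).
Luca in UTC: 09:10-13:30, 13:50-17:40 (subtract 2h to convert from UTC+2).
Viktor in UTC: 09:00-16:05 (subtract 4h to convert from UTC+4).
Nadia in UTC: 09:00-13:10, 14:25-17:45, 17:55-18:00 (add 8h to convert from UTC-8).
Xiulan ∩ Idris: 09:15-12:35, 14:30-15:30.
Xiulan ∩ Idris ∩ Leo: 09:15-12:35, 14:30-15:30.
Xiulan ∩ Idris ∩ Leo ∩ Luca: 09:15-12:35, 14:30-15:30.
Xiulan ∩ Idris ∩ Leo ∩ Luca ∩ Viktor: 09:15-12:35, 14:30-15:30.
Xiulan ∩ Idris ∩ Leo ∩ Luca ∩ Viktor ∩ Nadia: 09:15-12:35, 14:30-15:30.
The longest is 09:15-12:35 at 200 minutes.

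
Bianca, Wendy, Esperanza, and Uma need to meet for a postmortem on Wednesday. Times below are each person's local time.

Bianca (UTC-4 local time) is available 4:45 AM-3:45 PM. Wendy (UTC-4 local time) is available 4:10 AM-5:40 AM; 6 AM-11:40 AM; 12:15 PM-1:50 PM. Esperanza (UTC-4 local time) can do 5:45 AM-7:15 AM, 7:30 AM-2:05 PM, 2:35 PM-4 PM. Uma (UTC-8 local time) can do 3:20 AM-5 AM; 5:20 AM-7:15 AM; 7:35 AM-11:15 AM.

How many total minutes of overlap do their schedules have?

305

Bianca in UTC: 08:45-19:45 (add 4h to convert from UTC-4).
Wendy in UTC: 08:10-09:40, 10:00-15:40, 16:15-17:50 (add 4h to convert from UTC-4).
Esperanza in UTC: 09:45-11:15, 11:30-18:05, 18:35-20:00 (add 4h to convert from UTC-4).
Uma in UTC: 11:20-13:00, 13:20-15:15, 15:35-19:15 (add 8h to convert from UTC-8).
Bianca ∩ Wendy: 08:45-09:40, 10:00-15:40, 16:15-17:50.
Bianca ∩ Wendy ∩ Esperanza: 10:00-11:15, 11:30-15:40, 16:15-17:50.
Bianca ∩ Wendy ∩ Esperanza ∩ Uma: 11:30-13:00, 13:20-15:15, 15:35-15:40, 16:15-17:50.
Those are the intersection windows.
Summing the common windows: 90 + 115 + 5 + 95 = 305 minutes.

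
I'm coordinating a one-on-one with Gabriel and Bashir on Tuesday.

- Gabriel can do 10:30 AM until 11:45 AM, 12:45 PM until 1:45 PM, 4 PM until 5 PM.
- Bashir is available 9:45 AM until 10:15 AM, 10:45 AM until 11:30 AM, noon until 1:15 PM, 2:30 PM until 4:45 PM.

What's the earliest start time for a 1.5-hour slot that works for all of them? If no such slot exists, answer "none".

Gabriel ∩ Bashir: 10:45-11:30, 12:45-13:15, 16:00-16:45.
No common window is at least 90 minutes long.

none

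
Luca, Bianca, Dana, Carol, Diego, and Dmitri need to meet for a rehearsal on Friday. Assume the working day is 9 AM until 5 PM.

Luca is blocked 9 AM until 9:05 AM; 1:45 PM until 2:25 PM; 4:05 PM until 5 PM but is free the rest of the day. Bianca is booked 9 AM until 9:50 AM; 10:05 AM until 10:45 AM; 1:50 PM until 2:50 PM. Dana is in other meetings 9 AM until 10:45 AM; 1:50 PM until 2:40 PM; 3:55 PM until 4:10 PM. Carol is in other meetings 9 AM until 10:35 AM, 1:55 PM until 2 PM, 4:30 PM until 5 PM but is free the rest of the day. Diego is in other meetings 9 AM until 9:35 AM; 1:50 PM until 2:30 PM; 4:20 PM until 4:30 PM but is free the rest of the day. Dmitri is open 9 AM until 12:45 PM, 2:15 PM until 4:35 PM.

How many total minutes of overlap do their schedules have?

185

Luca free: 09:05-13:45, 14:25-16:05 (invert busy blocks within the working day).
Bianca free: 09:50-10:05, 10:45-13:50, 14:50-17:00 (invert busy blocks within the working day).
Dana free: 10:45-13:50, 14:40-15:55, 16:10-17:00 (invert busy blocks within the working day).
Carol free: 10:35-13:55, 14:00-16:30 (invert busy blocks within the working day).
Diego free: 09:35-13:50, 14:30-16:20, 16:30-17:00 (invert busy blocks within the working day).
Dmitri free: 09:00-12:45, 14:15-16:35.
Luca ∩ Bianca: 09:50-10:05, 10:45-13:45, 14:50-16:05.
Luca ∩ Bianca ∩ Dana: 10:45-13:45, 14:50-15:55.
Luca ∩ Bianca ∩ Dana ∩ Carol: 10:45-13:45, 14:50-15:55.
Luca ∩ Bianca ∩ Dana ∩ Carol ∩ Diego: 10:45-13:45, 14:50-15:55.
Luca ∩ Bianca ∩ Dana ∩ Carol ∩ Diego ∩ Dmitri: 10:45-12:45, 14:50-15:55.
Summing the common windows: 120 + 65 = 185 minutes.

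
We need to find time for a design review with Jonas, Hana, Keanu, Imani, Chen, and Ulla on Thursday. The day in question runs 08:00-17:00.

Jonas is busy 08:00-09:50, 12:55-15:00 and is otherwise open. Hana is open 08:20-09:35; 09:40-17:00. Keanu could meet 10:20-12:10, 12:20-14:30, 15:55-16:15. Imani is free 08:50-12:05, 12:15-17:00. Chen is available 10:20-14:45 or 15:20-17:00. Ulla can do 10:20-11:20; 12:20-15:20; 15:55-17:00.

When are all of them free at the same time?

10:20-11:20, 12:20-12:55, 15:55-16:15

Jonas free: 09:50-12:55, 15:00-17:00 (invert busy blocks within the working day).
Hana free: 08:20-09:35, 09:40-17:00.
Keanu free: 10:20-12:10, 12:20-14:30, 15:55-16:15.
Imani free: 08:50-12:05, 12:15-17:00.
Chen free: 10:20-14:45, 15:20-17:00.
Ulla free: 10:20-11:20, 12:20-15:20, 15:55-17:00.
Jonas ∩ Hana: 09:50-12:55, 15:00-17:00.
Jonas ∩ Hana ∩ Keanu: 10:20-12:10, 12:20-12:55, 15:55-16:15.
Jonas ∩ Hana ∩ Keanu ∩ Imani: 10:20-12:05, 12:20-12:55, 15:55-16:15.
Jonas ∩ Hana ∩ Keanu ∩ Imani ∩ Chen: 10:20-12:05, 12:20-12:55, 15:55-16:15.
Jonas ∩ Hana ∩ Keanu ∩ Imani ∩ Chen ∩ Ulla: 10:20-11:20, 12:20-12:55, 15:55-16:15.
So the common availability across everyone is 10:20-11:20, 12:20-12:55, 15:55-16:15.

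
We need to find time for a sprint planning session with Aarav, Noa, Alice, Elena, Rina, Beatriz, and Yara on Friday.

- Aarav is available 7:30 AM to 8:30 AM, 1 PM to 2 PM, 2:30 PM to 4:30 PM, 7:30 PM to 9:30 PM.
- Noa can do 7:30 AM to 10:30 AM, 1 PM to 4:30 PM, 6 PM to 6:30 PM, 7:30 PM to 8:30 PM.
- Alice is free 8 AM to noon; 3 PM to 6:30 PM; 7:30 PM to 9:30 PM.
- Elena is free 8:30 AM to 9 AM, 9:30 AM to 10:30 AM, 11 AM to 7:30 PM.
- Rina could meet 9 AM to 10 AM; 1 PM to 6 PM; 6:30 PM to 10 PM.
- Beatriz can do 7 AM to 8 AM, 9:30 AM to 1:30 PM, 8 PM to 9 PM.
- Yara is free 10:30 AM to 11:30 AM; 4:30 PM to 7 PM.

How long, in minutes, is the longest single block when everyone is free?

0

Aarav ∩ Noa: 07:30-08:30, 13:00-14:00, 14:30-16:30, 19:30-20:30.
Aarav ∩ Noa ∩ Alice: 08:00-08:30, 15:00-16:30, 19:30-20:30.
Aarav ∩ Noa ∩ Alice ∩ Elena: 15:00-16:30.
Aarav ∩ Noa ∩ Alice ∩ Elena ∩ Rina: 15:00-16:30.
Aarav ∩ Noa ∩ Alice ∩ Elena ∩ Rina ∩ Beatriz: ∅.
Aarav ∩ Noa ∩ Alice ∩ Elena ∩ Rina ∩ Beatriz ∩ Yara: ∅.
There is no time when everyone is free.
No common window exists, so the longest block is 0 minutes.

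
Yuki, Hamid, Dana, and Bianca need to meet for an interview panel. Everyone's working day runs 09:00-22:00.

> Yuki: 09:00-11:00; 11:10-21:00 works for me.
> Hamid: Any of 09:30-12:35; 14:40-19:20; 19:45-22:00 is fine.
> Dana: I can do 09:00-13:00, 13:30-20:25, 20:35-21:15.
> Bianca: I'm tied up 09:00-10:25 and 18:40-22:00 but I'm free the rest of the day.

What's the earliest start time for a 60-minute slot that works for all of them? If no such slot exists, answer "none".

Yuki free: 09:00-11:00, 11:10-21:00.
Hamid free: 09:30-12:35, 14:40-19:20, 19:45-22:00.
Dana free: 09:00-13:00, 13:30-20:25, 20:35-21:15.
Bianca free: 10:25-18:40 (invert busy blocks within the working day).
Yuki ∩ Hamid: 09:30-11:00, 11:10-12:35, 14:40-19:20, 19:45-21:00.
Yuki ∩ Hamid ∩ Dana: 09:30-11:00, 11:10-12:35, 14:40-19:20, 19:45-20:25, 20:35-21:00.
Yuki ∩ Hamid ∩ Dana ∩ Bianca: 10:25-11:00, 11:10-12:35, 14:40-18:40.
The first common window of at least 60 minutes is 11:10-12:35, so the earliest start is 11:10.

11:10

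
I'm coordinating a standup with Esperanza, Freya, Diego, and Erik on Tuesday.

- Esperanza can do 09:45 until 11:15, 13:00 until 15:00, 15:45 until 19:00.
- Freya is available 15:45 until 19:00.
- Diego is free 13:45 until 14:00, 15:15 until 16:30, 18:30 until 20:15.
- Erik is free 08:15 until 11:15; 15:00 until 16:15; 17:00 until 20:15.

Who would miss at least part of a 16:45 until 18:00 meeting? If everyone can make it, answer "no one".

Esperanza: free for 16:45-18:00. Freya: free for 16:45-18:00. Diego: not fully free for 16:45-18:00. Erik: not fully free for 16:45-18:00.

Diego, Erik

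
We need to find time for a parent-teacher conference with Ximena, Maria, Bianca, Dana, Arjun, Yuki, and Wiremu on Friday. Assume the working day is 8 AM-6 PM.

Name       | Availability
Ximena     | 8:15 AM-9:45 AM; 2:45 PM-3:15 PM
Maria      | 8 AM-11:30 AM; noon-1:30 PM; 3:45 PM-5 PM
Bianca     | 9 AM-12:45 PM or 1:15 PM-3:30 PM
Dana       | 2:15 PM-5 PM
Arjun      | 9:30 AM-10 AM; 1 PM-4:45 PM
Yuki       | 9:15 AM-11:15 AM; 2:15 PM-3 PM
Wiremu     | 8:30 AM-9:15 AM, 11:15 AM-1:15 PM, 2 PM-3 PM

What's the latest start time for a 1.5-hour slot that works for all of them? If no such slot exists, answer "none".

none

Ximena ∩ Maria: 08:15-09:45.
Ximena ∩ Maria ∩ Bianca: 09:00-09:45.
Ximena ∩ Maria ∩ Bianca ∩ Dana: ∅.
Ximena ∩ Maria ∩ Bianca ∩ Dana ∩ Arjun: ∅.
Ximena ∩ Maria ∩ Bianca ∩ Dana ∩ Arjun ∩ Yuki: ∅.
Ximena ∩ Maria ∩ Bianca ∩ Dana ∩ Arjun ∩ Yuki ∩ Wiremu: ∅.
There is no time when everyone is free.
No common window is at least 90 minutes long.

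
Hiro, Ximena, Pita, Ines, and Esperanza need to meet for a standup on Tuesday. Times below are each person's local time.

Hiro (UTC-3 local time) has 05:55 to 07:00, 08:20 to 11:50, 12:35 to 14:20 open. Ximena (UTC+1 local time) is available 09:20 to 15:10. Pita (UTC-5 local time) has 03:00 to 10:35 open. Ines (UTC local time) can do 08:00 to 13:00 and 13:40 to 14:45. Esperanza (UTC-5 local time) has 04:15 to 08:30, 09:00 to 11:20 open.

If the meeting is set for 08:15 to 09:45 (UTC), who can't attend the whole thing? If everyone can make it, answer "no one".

Hiro in UTC: 08:55-10:00, 11:20-14:50, 15:35-17:20 (add 3h to convert from UTC-3).
Ximena in UTC: 08:20-14:10 (subtract 1h to convert from UTC+1).
Pita in UTC: 08:00-15:35 (add 5h to convert from UTC-5).
Ines in UTC: 08:00-13:00, 13:40-14:45.
Esperanza in UTC: 09:15-13:30, 14:00-16:20 (add 5h to convert from UTC-5).
Hiro: not fully free for 08:15-09:45. Ximena: not fully free for 08:15-09:45. Pita: free for 08:15-09:45. Ines: free for 08:15-09:45. Esperanza: not fully free for 08:15-09:45.

Esperanza, Hiro, Ximena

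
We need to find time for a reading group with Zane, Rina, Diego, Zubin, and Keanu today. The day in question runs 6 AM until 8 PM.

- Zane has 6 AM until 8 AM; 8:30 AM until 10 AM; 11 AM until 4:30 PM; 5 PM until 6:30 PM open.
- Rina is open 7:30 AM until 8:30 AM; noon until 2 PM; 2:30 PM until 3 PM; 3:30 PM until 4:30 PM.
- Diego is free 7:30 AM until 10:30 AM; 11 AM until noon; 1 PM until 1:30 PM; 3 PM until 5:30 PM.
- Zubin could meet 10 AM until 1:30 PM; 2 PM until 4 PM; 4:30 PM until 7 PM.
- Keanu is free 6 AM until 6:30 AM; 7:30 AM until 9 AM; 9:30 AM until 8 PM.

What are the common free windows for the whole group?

13:00-13:30, 15:30-16:00

Zane ∩ Rina: 07:30-08:00, 12:00-14:00, 14:30-15:00, 15:30-16:30.
Zane ∩ Rina ∩ Diego: 07:30-08:00, 13:00-13:30, 15:30-16:30.
Zane ∩ Rina ∩ Diego ∩ Zubin: 13:00-13:30, 15:30-16:00.
Zane ∩ Rina ∩ Diego ∩ Zubin ∩ Keanu: 13:00-13:30, 15:30-16:00.
So the common availability across everyone is 13:00-13:30, 15:30-16:00.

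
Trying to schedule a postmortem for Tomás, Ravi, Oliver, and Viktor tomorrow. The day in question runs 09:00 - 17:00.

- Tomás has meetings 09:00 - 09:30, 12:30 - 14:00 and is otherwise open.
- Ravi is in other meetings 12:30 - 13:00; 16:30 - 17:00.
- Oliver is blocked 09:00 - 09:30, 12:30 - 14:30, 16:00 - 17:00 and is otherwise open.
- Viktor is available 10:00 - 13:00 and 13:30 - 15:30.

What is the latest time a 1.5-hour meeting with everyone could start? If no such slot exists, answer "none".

11:00

Tomás free: 09:30-12:30, 14:00-17:00 (invert busy blocks within the working day).
Ravi free: 09:00-12:30, 13:00-16:30 (invert busy blocks within the working day).
Oliver free: 09:30-12:30, 14:30-16:00 (invert busy blocks within the working day).
Viktor free: 10:00-13:00, 13:30-15:30.
Tomás ∩ Ravi: 09:30-12:30, 14:00-16:30.
Tomás ∩ Ravi ∩ Oliver: 09:30-12:30, 14:30-16:00.
Tomás ∩ Ravi ∩ Oliver ∩ Viktor: 10:00-12:30, 14:30-15:30.
Those are the intersection windows.
The last common window of at least 90 minutes is 10:00-12:30; a 90-minute meeting can start as late as 11:00 and still end by 12:30.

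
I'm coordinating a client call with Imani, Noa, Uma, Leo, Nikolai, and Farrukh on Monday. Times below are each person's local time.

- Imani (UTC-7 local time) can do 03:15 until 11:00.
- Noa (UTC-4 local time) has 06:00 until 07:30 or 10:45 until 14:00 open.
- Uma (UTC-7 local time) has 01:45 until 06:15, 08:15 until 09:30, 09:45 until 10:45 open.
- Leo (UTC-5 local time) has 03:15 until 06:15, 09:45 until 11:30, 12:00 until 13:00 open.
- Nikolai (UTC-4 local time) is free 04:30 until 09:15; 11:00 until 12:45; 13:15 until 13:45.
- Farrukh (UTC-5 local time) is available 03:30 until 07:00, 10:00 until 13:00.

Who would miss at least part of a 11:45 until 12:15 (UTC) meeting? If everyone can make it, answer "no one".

Imani in UTC: 10:15-18:00 (add 7h to convert from UTC-7).
Noa in UTC: 10:00-11:30, 14:45-18:00 (add 4h to convert from UTC-4).
Uma in UTC: 08:45-13:15, 15:15-16:30, 16:45-17:45 (add 7h to convert from UTC-7).
Leo in UTC: 08:15-11:15, 14:45-16:30, 17:00-18:00 (add 5h to convert from UTC-5).
Nikolai in UTC: 08:30-13:15, 15:00-16:45, 17:15-17:45 (add 4h to convert from UTC-4).
Farrukh in UTC: 08:30-12:00, 15:00-18:00 (add 5h to convert from UTC-5).
Imani: free for 11:45-12:15. Noa: not fully free for 11:45-12:15. Uma: free for 11:45-12:15. Leo: not fully free for 11:45-12:15. Nikolai: free for 11:45-12:15. Farrukh: not fully free for 11:45-12:15.

Farrukh, Leo, Noa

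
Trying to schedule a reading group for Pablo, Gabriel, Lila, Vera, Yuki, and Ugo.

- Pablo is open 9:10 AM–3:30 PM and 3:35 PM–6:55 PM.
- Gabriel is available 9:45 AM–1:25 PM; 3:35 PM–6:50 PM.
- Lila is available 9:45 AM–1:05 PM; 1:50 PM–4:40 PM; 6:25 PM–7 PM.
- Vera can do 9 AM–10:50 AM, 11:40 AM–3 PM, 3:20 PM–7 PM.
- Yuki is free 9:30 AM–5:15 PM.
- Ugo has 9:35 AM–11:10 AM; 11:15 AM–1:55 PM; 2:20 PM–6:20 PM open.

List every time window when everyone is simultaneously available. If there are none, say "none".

Pablo ∩ Gabriel: 09:45-13:25, 15:35-18:50.
Pablo ∩ Gabriel ∩ Lila: 09:45-13:05, 15:35-16:40, 18:25-18:50.
Pablo ∩ Gabriel ∩ Lila ∩ Vera: 09:45-10:50, 11:40-13:05, 15:35-16:40, 18:25-18:50.
Pablo ∩ Gabriel ∩ Lila ∩ Vera ∩ Yuki: 09:45-10:50, 11:40-13:05, 15:35-16:40.
Pablo ∩ Gabriel ∩ Lila ∩ Vera ∩ Yuki ∩ Ugo: 09:45-10:50, 11:40-13:05, 15:35-16:40.

09:45-10:50, 11:40-13:05, 15:35-16:40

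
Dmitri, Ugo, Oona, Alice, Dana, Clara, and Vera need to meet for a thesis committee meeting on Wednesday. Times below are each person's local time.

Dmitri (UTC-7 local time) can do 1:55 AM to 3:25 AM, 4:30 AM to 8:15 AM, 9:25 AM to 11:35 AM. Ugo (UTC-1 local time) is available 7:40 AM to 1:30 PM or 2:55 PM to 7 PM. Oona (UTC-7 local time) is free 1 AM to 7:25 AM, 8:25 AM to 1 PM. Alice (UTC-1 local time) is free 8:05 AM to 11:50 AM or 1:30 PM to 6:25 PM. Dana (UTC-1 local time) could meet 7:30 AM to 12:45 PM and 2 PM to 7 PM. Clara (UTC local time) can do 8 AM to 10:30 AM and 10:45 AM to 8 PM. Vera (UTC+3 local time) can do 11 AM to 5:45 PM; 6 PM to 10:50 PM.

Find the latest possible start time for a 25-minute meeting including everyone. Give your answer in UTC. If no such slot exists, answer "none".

18:10

Dmitri in UTC: 08:55-10:25, 11:30-15:15, 16:25-18:35 (add 7h to convert from UTC-7).
Ugo in UTC: 08:40-14:30, 15:55-20:00 (add 1h to convert from UTC-1).
Oona in UTC: 08:00-14:25, 15:25-20:00 (add 7h to convert from UTC-7).
Alice in UTC: 09:05-12:50, 14:30-19:25 (add 1h to convert from UTC-1).
Dana in UTC: 08:30-13:45, 15:00-20:00 (add 1h to convert from UTC-1).
Clara in UTC: 08:00-10:30, 10:45-20:00.
Vera in UTC: 08:00-14:45, 15:00-19:50 (subtract 3h to convert from UTC+3).
Dmitri ∩ Ugo: 08:55-10:25, 11:30-14:30, 16:25-18:35.
Dmitri ∩ Ugo ∩ Oona: 08:55-10:25, 11:30-14:25, 16:25-18:35.
Dmitri ∩ Ugo ∩ Oona ∩ Alice: 09:05-10:25, 11:30-12:50, 16:25-18:35.
Dmitri ∩ Ugo ∩ Oona ∩ Alice ∩ Dana: 09:05-10:25, 11:30-12:50, 16:25-18:35.
Dmitri ∩ Ugo ∩ Oona ∩ Alice ∩ Dana ∩ Clara: 09:05-10:25, 11:30-12:50, 16:25-18:35.
Dmitri ∩ Ugo ∩ Oona ∩ Alice ∩ Dana ∩ Clara ∩ Vera: 09:05-10:25, 11:30-12:50, 16:25-18:35.
The last common window of at least 25 minutes is 16:25-18:35; a 25-minute meeting can start as late as 18:10 and still end by 18:35.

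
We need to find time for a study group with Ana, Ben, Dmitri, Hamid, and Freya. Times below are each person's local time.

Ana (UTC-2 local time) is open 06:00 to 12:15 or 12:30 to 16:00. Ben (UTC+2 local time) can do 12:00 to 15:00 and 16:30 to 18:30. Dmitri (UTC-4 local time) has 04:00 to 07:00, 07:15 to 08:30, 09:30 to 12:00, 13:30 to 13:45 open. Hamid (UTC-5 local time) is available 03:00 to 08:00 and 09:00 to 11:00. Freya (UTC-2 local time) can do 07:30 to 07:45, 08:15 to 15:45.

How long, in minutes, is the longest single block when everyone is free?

Ana in UTC: 08:00-14:15, 14:30-18:00 (add 2h to convert from UTC-2).
Ben in UTC: 10:00-13:00, 14:30-16:30 (subtract 2h to convert from UTC+2).
Dmitri in UTC: 08:00-11:00, 11:15-12:30, 13:30-16:00, 17:30-17:45 (add 4h to convert from UTC-4).
Hamid in UTC: 08:00-13:00, 14:00-16:00 (add 5h to convert from UTC-5).
Freya in UTC: 09:30-09:45, 10:15-17:45 (add 2h to convert from UTC-2).
Ana ∩ Ben: 10:00-13:00, 14:30-16:30.
Ana ∩ Ben ∩ Dmitri: 10:00-11:00, 11:15-12:30, 14:30-16:00.
Ana ∩ Ben ∩ Dmitri ∩ Hamid: 10:00-11:00, 11:15-12:30, 14:30-16:00.
Ana ∩ Ben ∩ Dmitri ∩ Hamid ∩ Freya: 10:15-11:00, 11:15-12:30, 14:30-16:00.
So the common availability across everyone is 10:15-11:00, 11:15-12:30, 14:30-16:00.
The longest is 14:30-16:00 at 90 minutes.

90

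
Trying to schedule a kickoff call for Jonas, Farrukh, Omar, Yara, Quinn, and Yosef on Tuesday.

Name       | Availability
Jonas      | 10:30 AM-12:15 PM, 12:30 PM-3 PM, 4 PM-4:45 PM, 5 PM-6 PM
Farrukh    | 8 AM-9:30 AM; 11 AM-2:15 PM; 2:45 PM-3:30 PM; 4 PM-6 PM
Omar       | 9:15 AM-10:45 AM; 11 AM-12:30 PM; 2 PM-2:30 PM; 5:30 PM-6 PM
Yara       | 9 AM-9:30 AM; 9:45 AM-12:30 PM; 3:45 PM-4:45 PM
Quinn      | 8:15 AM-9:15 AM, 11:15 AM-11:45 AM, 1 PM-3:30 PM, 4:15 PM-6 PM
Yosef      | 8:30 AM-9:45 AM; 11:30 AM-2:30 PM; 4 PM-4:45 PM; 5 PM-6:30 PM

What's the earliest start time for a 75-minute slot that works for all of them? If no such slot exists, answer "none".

Jonas ∩ Farrukh: 11:00-12:15, 12:30-14:15, 14:45-15:00, 16:00-16:45, 17:00-18:00.
Jonas ∩ Farrukh ∩ Omar: 11:00-12:15, 14:00-14:15, 17:30-18:00.
Jonas ∩ Farrukh ∩ Omar ∩ Yara: 11:00-12:15.
Jonas ∩ Farrukh ∩ Omar ∩ Yara ∩ Quinn: 11:15-11:45.
Jonas ∩ Farrukh ∩ Omar ∩ Yara ∩ Quinn ∩ Yosef: 11:30-11:45.
No common window is at least 75 minutes long.

none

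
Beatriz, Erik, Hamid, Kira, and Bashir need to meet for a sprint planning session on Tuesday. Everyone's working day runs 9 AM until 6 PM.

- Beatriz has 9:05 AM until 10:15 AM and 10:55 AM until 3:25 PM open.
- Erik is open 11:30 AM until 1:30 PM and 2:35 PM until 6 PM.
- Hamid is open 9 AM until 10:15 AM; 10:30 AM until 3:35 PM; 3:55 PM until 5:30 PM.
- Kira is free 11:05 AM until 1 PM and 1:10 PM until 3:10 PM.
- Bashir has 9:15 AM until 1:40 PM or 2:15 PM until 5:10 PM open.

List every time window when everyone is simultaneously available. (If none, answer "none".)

11:30-13:00, 13:10-13:30, 14:35-15:10

Beatriz ∩ Erik: 11:30-13:30, 14:35-15:25.
Beatriz ∩ Erik ∩ Hamid: 11:30-13:30, 14:35-15:25.
Beatriz ∩ Erik ∩ Hamid ∩ Kira: 11:30-13:00, 13:10-13:30, 14:35-15:10.
Beatriz ∩ Erik ∩ Hamid ∩ Kira ∩ Bashir: 11:30-13:00, 13:10-13:30, 14:35-15:10.
So the common availability across everyone is 11:30-13:00, 13:10-13:30, 14:35-15:10.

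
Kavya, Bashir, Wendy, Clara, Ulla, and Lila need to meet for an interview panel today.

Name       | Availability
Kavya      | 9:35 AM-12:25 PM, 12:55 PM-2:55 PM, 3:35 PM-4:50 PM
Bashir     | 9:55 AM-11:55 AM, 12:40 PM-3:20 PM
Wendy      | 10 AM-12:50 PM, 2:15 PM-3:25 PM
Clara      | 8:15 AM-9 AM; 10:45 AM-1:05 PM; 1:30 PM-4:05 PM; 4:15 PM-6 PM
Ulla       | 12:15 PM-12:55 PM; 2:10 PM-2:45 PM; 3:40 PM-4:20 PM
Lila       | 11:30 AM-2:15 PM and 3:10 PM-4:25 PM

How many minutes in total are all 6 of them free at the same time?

0

Kavya ∩ Bashir: 09:55-11:55, 12:55-14:55.
Kavya ∩ Bashir ∩ Wendy: 10:00-11:55, 14:15-14:55.
Kavya ∩ Bashir ∩ Wendy ∩ Clara: 10:45-11:55, 14:15-14:55.
Kavya ∩ Bashir ∩ Wendy ∩ Clara ∩ Ulla: 14:15-14:45.
Kavya ∩ Bashir ∩ Wendy ∩ Clara ∩ Ulla ∩ Lila: ∅.
There is no time when everyone is free.
There is no common window, so the total is 0 minutes.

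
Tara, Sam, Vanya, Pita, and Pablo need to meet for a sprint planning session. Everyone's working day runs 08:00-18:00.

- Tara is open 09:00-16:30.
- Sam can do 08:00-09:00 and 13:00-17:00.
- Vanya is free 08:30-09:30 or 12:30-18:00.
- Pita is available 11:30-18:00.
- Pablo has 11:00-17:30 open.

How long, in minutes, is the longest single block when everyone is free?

210

Tara ∩ Sam: 13:00-16:30.
Tara ∩ Sam ∩ Vanya: 13:00-16:30.
Tara ∩ Sam ∩ Vanya ∩ Pita: 13:00-16:30.
Tara ∩ Sam ∩ Vanya ∩ Pita ∩ Pablo: 13:00-16:30.
The longest is 13:00-16:30 at 210 minutes.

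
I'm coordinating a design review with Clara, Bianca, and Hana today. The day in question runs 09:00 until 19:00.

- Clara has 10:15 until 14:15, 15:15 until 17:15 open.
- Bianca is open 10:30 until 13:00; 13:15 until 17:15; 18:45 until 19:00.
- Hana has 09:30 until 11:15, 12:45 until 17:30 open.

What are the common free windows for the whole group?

10:30-11:15, 12:45-13:00, 13:15-14:15, 15:15-17:15

Clara ∩ Bianca: 10:30-13:00, 13:15-14:15, 15:15-17:15.
Clara ∩ Bianca ∩ Hana: 10:30-11:15, 12:45-13:00, 13:15-14:15, 15:15-17:15.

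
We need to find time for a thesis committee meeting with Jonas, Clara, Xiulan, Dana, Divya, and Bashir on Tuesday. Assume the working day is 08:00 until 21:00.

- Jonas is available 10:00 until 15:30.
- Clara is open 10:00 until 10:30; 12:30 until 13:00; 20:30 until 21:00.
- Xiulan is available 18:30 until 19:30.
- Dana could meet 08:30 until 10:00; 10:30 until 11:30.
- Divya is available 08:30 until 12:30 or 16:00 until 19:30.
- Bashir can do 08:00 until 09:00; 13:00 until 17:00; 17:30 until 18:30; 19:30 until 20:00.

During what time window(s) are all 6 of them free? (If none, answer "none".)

Jonas ∩ Clara: 10:00-10:30, 12:30-13:00.
Jonas ∩ Clara ∩ Xiulan: ∅.
Jonas ∩ Clara ∩ Xiulan ∩ Dana: ∅.
Jonas ∩ Clara ∩ Xiulan ∩ Dana ∩ Divya: ∅.
Jonas ∩ Clara ∩ Xiulan ∩ Dana ∩ Divya ∩ Bashir: ∅.
There is no time when everyone is free.

none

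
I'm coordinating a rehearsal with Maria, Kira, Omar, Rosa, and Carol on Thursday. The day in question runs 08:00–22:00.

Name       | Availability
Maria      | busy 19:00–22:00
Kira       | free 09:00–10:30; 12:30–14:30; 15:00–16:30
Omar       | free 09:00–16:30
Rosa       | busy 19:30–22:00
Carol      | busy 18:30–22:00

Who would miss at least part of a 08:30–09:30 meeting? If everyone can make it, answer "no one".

Kira, Omar

Maria free: 08:00-19:00 (invert busy blocks within the working day).
Kira free: 09:00-10:30, 12:30-14:30, 15:00-16:30.
Omar free: 09:00-16:30.
Rosa free: 08:00-19:30 (invert busy blocks within the working day).
Carol free: 08:00-18:30 (invert busy blocks within the working day).
Maria: free for 08:30-09:30. Kira: not fully free for 08:30-09:30. Omar: not fully free for 08:30-09:30. Rosa: free for 08:30-09:30. Carol: free for 08:30-09:30.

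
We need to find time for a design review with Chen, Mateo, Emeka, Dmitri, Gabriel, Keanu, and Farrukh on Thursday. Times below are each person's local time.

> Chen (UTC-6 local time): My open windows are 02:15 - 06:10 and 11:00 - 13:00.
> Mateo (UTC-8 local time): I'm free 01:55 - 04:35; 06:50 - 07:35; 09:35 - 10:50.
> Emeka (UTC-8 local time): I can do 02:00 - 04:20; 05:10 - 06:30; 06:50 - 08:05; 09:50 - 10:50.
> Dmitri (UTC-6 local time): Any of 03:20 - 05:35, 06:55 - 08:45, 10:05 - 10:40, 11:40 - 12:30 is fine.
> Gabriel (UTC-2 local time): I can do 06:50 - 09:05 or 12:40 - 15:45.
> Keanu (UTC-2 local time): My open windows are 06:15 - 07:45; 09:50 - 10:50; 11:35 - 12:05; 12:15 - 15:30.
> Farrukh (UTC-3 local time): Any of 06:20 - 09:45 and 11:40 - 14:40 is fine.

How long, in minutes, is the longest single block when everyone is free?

Chen in UTC: 08:15-12:10, 17:00-19:00 (add 6h to convert from UTC-6).
Mateo in UTC: 09:55-12:35, 14:50-15:35, 17:35-18:50 (add 8h to convert from UTC-8).
Emeka in UTC: 10:00-12:20, 13:10-14:30, 14:50-16:05, 17:50-18:50 (add 8h to convert from UTC-8).
Dmitri in UTC: 09:20-11:35, 12:55-14:45, 16:05-16:40, 17:40-18:30 (add 6h to convert from UTC-6).
Gabriel in UTC: 08:50-11:05, 14:40-17:45 (add 2h to convert from UTC-2).
Keanu in UTC: 08:15-09:45, 11:50-12:50, 13:35-14:05, 14:15-17:30 (add 2h to convert from UTC-2).
Farrukh in UTC: 09:20-12:45, 14:40-17:40 (add 3h to convert from UTC-3).
Chen ∩ Mateo: 09:55-12:10, 17:35-18:50.
Chen ∩ Mateo ∩ Emeka: 10:00-12:10, 17:50-18:50.
Chen ∩ Mateo ∩ Emeka ∩ Dmitri: 10:00-11:35, 17:50-18:30.
Chen ∩ Mateo ∩ Emeka ∩ Dmitri ∩ Gabriel: 10:00-11:05.
Chen ∩ Mateo ∩ Emeka ∩ Dmitri ∩ Gabriel ∩ Keanu: ∅.
Chen ∩ Mateo ∩ Emeka ∩ Dmitri ∩ Gabriel ∩ Keanu ∩ Farrukh: ∅.
There is no time when everyone is free.
No common window exists, so the longest block is 0 minutes.

0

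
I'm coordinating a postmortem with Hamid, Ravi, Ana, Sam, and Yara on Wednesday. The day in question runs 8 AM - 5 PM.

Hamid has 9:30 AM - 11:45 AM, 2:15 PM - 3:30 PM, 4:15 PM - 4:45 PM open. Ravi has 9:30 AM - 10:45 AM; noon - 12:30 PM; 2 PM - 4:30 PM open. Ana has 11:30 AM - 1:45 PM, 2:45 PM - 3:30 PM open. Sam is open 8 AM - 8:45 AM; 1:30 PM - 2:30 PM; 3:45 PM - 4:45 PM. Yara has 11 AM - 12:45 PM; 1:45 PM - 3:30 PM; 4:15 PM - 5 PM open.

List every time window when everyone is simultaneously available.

Hamid ∩ Ravi: 09:30-10:45, 14:15-15:30, 16:15-16:30.
Hamid ∩ Ravi ∩ Ana: 14:45-15:30.
Hamid ∩ Ravi ∩ Ana ∩ Sam: ∅.
Hamid ∩ Ravi ∩ Ana ∩ Sam ∩ Yara: ∅.
There is no time when everyone is free.

none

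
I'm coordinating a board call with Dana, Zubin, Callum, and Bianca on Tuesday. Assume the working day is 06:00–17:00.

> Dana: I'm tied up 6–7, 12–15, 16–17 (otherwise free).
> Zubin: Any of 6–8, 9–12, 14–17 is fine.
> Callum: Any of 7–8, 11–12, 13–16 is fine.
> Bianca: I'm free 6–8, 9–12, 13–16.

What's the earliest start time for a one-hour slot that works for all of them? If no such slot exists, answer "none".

07:00

Dana free: 07:00-12:00, 15:00-16:00 (invert busy blocks within the working day).
Zubin free: 06:00-08:00, 09:00-12:00, 14:00-17:00.
Callum free: 07:00-08:00, 11:00-12:00, 13:00-16:00.
Bianca free: 06:00-08:00, 09:00-12:00, 13:00-16:00.
Dana ∩ Zubin: 07:00-08:00, 09:00-12:00, 15:00-16:00.
Dana ∩ Zubin ∩ Callum: 07:00-08:00, 11:00-12:00, 15:00-16:00.
Dana ∩ Zubin ∩ Callum ∩ Bianca: 07:00-08:00, 11:00-12:00, 15:00-16:00.
Those are the intersection windows.
The first common window of at least 60 minutes is 07:00-08:00, so the earliest start is 07:00.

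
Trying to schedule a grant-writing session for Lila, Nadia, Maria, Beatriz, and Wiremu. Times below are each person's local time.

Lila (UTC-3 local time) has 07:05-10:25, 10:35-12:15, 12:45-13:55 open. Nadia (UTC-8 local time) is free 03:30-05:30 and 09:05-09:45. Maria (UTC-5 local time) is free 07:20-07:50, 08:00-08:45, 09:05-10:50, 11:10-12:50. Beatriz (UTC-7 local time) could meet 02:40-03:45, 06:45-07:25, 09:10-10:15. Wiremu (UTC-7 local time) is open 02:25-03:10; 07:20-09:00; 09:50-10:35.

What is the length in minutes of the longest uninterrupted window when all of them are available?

0

Lila in UTC: 10:05-13:25, 13:35-15:15, 15:45-16:55 (add 3h to convert from UTC-3).
Nadia in UTC: 11:30-13:30, 17:05-17:45 (add 8h to convert from UTC-8).
Maria in UTC: 12:20-12:50, 13:00-13:45, 14:05-15:50, 16:10-17:50 (add 5h to convert from UTC-5).
Beatriz in UTC: 09:40-10:45, 13:45-14:25, 16:10-17:15 (add 7h to convert from UTC-7).
Wiremu in UTC: 09:25-10:10, 14:20-16:00, 16:50-17:35 (add 7h to convert from UTC-7).
Lila ∩ Nadia: 11:30-13:25.
Lila ∩ Nadia ∩ Maria: 12:20-12:50, 13:00-13:25.
Lila ∩ Nadia ∩ Maria ∩ Beatriz: ∅.
Lila ∩ Nadia ∩ Maria ∩ Beatriz ∩ Wiremu: ∅.
There is no time when everyone is free.
No common window exists, so the longest block is 0 minutes.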